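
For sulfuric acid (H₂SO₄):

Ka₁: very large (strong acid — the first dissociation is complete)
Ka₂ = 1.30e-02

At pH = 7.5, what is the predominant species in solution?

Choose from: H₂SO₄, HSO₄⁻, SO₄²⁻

The first dissociation is complete, so H₂SO₄ itself is never the predominant species in water; pKa₂ = -log(1.30e-02) = 1.89. For a polyprotic acid the predominant species crosses at each pKa: below pKa_n the protonated form dominates, above it the deprotonated form does. At pH = 7.5, the predominant species is SO₄²⁻.

SO₄²⁻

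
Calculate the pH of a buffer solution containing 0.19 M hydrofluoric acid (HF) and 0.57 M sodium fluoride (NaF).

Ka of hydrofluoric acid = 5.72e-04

pKa = -log(5.72e-04) = 3.24. pH = pKa + log([A⁻]/[HA]) = 3.24 + log(0.57/0.19)

pH = 3.72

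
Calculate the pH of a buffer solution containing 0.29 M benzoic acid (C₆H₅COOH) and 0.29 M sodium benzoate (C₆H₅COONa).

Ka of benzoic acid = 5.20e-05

pKa = -log(5.20e-05) = 4.28. pH = pKa + log([A⁻]/[HA]) = 4.28 + log(0.29/0.29)

pH = 4.28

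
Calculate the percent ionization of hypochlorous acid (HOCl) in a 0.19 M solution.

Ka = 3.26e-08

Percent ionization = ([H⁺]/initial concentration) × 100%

Using Ka equilibrium: x² + Ka×x - Ka×C = 0. Solving: [H⁺] = 7.8686e-05. Percent = (7.8686e-05/0.19) × 100

Percent ionization = 0.0414%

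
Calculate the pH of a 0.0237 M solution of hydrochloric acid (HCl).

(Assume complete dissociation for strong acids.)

[H⁺] = 0.0237 M for strong acid. pH = -log[H⁺] = -log(0.0237)

pH = 1.63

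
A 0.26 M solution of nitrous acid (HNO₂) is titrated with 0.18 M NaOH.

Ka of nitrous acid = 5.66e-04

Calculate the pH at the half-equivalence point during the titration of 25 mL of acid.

At half-equivalence [HA] = [A⁻], so Henderson-Hasselbalch gives pH = pKa = -log(5.66e-04) = 3.25.

pH = pKa = 3.25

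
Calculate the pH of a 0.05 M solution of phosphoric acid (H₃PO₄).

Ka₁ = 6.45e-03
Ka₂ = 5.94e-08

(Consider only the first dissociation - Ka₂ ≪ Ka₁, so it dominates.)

First dissociation dominates. From Ka₁ = [H⁺][HA⁻]/[H₂A], x² + Ka₁·x − Ka₁·C = 0 with C = 0.05 M and Ka₁ = 6.45e-03. Solving: [H⁺] = (−Ka₁ + √(Ka₁² + 4·Ka₁·C)) / 2 = 1.5021e-02 M. pH = -log(1.5021e-02) = 1.82.

pH = 1.82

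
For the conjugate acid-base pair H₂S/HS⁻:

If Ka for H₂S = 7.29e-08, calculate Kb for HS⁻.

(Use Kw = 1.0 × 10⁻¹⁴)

For a conjugate pair Ka × Kb = Kw, so Kb = Kw/Ka = 1.0 × 10⁻¹⁴ / 7.29e-08 = 1.37e-07.

K_b = 1.37e-07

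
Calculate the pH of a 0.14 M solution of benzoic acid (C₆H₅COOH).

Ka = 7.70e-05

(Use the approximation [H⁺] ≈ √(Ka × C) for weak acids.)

[H⁺] = √(Ka × C) = √(7.70e-05 × 0.14) = 3.2833e-03. pH = -log(3.2833e-03)

pH = 2.48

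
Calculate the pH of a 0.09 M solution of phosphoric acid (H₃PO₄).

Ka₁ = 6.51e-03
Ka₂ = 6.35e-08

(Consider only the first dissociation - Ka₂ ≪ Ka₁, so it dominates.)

First dissociation dominates. From Ka₁ = [H⁺][HA⁻]/[H₂A], x² + Ka₁·x − Ka₁·C = 0 with C = 0.09 M and Ka₁ = 6.51e-03. Solving: [H⁺] = (−Ka₁ + √(Ka₁² + 4·Ka₁·C)) / 2 = 2.1168e-02 M. pH = -log(2.1168e-02) = 1.67.

pH = 1.67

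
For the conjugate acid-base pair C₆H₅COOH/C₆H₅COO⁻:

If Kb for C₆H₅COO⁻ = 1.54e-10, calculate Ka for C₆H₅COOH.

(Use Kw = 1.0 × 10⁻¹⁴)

For a conjugate pair Ka × Kb = Kw, so Ka = Kw/Kb = 1.0 × 10⁻¹⁴ / 1.54e-10 = 6.49e-05.

K_a = 6.49e-05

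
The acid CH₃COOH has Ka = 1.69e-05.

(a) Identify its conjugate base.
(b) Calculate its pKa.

(a) The conjugate base is formed by removing one H⁺ from CH₃COOH, giving CH₃COO⁻. (b) pKa = -log(Ka) = -log(1.69e-05) = 4.77.

Conjugate base: CH₃COO⁻; pK_a = 4.77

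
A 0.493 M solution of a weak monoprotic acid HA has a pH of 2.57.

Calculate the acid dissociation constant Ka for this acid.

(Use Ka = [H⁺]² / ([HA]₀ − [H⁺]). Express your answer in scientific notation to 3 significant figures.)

[H⁺] = 10^(−pH) = 10^(−2.57) = 2.692e-03 M. For HA ⇌ H⁺ + A⁻, Ka = [H⁺][A⁻]/[HA] = [H⁺]² / ([HA]₀ − [H⁺]) = (2.692e-03)² / (0.493 − 2.692e-03) = 1.48e-05.

K_a = 1.48e-05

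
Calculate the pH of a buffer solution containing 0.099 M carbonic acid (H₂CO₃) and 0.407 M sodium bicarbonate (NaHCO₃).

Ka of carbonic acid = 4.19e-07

pKa = -log(4.19e-07) = 6.38. pH = pKa + log([A⁻]/[HA]) = 6.38 + log(0.407/0.099)

pH = 6.99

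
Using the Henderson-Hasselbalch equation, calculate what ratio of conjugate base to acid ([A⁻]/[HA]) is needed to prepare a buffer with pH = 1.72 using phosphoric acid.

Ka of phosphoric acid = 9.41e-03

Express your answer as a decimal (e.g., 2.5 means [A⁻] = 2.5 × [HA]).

pKa = -log(9.41e-03) = 2.0264. pH = pKa + log([A⁻]/[HA]), so log([A⁻]/[HA]) = pH − pKa = 1.72 − 2.0264 = -0.3064. [A⁻]/[HA] = 10^(-0.3064) = 0.494

[A⁻]/[HA] = 0.494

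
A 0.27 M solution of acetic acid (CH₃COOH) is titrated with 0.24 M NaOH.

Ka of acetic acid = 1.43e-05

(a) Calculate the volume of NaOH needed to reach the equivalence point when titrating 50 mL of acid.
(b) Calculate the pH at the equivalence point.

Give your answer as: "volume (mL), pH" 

moles acid = 0.27 × 50/1000 = 0.0135 mol; V_base = moles/0.24 × 1000 = 56.2 mL. At equivalence only the conjugate base is present: [A⁻] = 0.0135/0.106 = 1.2706e-01 M. Kb = Kw/Ka = 6.99e-10; [OH⁻] = √(Kb × [A⁻]) = 9.4262e-06; pOH = 5.03; pH = 14 - pOH = 8.97.

V = 56.2 mL, pH = 8.97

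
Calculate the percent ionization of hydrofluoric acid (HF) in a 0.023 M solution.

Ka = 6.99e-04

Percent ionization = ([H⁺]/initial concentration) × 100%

Using Ka equilibrium: x² + Ka×x - Ka×C = 0. Solving: [H⁺] = 3.6753e-03. Percent = (3.6753e-03/0.023) × 100

Percent ionization = 16%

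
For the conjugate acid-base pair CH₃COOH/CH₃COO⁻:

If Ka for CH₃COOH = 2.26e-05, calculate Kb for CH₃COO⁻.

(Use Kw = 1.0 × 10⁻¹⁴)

For a conjugate pair Ka × Kb = Kw, so Kb = Kw/Ka = 1.0 × 10⁻¹⁴ / 2.26e-05 = 4.42e-10.

K_b = 4.42e-10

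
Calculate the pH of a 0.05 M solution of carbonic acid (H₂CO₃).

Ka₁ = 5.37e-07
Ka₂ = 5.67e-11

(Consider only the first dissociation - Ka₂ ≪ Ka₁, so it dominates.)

First dissociation dominates. From Ka₁ = [H⁺][HA⁻]/[H₂A], x² + Ka₁·x − Ka₁·C = 0 with C = 0.05 M and Ka₁ = 5.37e-07. Solving: [H⁺] = (−Ka₁ + √(Ka₁² + 4·Ka₁·C)) / 2 = 1.6359e-04 M. pH = -log(1.6359e-04) = 3.79.

pH = 3.79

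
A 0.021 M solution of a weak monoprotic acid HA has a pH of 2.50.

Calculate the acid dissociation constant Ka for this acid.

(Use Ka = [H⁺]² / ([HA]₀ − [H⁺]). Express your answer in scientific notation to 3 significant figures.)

[H⁺] = 10^(−pH) = 10^(−2.50) = 3.162e-03 M. For HA ⇌ H⁺ + A⁻, Ka = [H⁺][A⁻]/[HA] = [H⁺]² / ([HA]₀ − [H⁺]) = (3.162e-03)² / (0.021 − 3.162e-03) = 5.61e-04.

K_a = 5.61e-04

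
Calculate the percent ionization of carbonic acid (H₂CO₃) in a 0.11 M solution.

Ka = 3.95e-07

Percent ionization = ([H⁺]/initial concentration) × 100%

Using Ka equilibrium: x² + Ka×x - Ka×C = 0. Solving: [H⁺] = 2.0825e-04. Percent = (2.0825e-04/0.11) × 100

Percent ionization = 0.189%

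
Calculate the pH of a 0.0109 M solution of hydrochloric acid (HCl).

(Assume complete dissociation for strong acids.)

[H⁺] = 0.0109 M for strong acid. pH = -log[H⁺] = -log(0.0109)

pH = 1.96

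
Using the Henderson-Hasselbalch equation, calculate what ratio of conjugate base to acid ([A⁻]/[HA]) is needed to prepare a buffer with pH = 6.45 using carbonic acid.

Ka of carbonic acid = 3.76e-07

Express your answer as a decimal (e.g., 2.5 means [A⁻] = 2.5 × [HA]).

pKa = -log(3.76e-07) = 6.4248. pH = pKa + log([A⁻]/[HA]), so log([A⁻]/[HA]) = pH − pKa = 6.45 − 6.4248 = 0.0252. [A⁻]/[HA] = 10^(0.0252) = 1.06

[A⁻]/[HA] = 1.06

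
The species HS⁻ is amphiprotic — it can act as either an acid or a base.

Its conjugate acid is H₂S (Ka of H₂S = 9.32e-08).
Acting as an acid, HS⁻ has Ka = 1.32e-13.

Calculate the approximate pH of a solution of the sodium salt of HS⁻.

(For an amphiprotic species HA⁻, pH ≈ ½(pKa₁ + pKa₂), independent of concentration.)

pKa₁ = -log(9.32e-08) = 7.03; pKa₂ = -log(1.32e-13) = 12.88. For an amphiprotic species, pH ≈ ½(pKa₁ + pKa₂) = ½(7.03 + 12.88) = 9.96.

pH = 9.96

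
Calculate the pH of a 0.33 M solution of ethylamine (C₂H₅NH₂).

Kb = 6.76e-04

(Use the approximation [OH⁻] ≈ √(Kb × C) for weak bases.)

[OH⁻] = √(Kb × C) = √(6.76e-04 × 0.33) = 1.4936e-02. pOH = 1.83, pH = 14 - pOH

pH = 12.17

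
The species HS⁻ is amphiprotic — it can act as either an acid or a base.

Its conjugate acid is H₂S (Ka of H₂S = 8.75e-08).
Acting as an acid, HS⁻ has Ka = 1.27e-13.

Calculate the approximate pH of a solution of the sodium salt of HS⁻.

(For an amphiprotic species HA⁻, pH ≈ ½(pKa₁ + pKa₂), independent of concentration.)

pKa₁ = -log(8.75e-08) = 7.06; pKa₂ = -log(1.27e-13) = 12.90. For an amphiprotic species, pH ≈ ½(pKa₁ + pKa₂) = ½(7.06 + 12.90) = 9.98.

pH = 9.98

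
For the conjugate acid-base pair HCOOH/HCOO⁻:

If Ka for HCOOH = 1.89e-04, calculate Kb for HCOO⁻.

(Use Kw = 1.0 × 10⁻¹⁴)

For a conjugate pair Ka × Kb = Kw, so Kb = Kw/Ka = 1.0 × 10⁻¹⁴ / 1.89e-04 = 5.29e-11.

K_b = 5.29e-11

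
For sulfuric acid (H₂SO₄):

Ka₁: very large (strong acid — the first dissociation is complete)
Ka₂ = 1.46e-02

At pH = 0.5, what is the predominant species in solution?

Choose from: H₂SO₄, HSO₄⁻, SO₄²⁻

The first dissociation is complete, so H₂SO₄ itself is never the predominant species in water; pKa₂ = -log(1.46e-02) = 1.84. For a polyprotic acid the predominant species crosses at each pKa: below pKa_n the protonated form dominates, above it the deprotonated form does. At pH = 0.5, the predominant species is HSO₄⁻.

HSO₄⁻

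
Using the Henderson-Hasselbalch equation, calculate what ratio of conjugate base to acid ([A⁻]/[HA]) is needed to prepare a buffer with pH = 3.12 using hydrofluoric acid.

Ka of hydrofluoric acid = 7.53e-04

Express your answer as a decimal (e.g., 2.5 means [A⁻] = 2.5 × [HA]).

pKa = -log(7.53e-04) = 3.1232. pH = pKa + log([A⁻]/[HA]), so log([A⁻]/[HA]) = pH − pKa = 3.12 − 3.1232 = -0.0032. [A⁻]/[HA] = 10^(-0.0032) = 0.993

[A⁻]/[HA] = 0.993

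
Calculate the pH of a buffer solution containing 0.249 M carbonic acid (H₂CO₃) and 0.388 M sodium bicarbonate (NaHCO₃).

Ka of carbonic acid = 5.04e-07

pKa = -log(5.04e-07) = 6.30. pH = pKa + log([A⁻]/[HA]) = 6.30 + log(0.388/0.249)

pH = 6.49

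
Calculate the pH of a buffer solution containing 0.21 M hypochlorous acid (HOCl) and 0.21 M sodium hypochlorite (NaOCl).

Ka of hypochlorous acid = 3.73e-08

pKa = -log(3.73e-08) = 7.43. pH = pKa + log([A⁻]/[HA]) = 7.43 + log(0.21/0.21)

pH = 7.43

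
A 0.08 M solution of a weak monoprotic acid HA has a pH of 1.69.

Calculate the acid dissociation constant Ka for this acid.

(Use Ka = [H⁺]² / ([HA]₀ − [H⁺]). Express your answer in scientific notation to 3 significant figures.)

[H⁺] = 10^(−pH) = 10^(−1.69) = 2.042e-02 M. For HA ⇌ H⁺ + A⁻, Ka = [H⁺][A⁻]/[HA] = [H⁺]² / ([HA]₀ − [H⁺]) = (2.042e-02)² / (0.08 − 2.042e-02) = 7.00e-03.

K_a = 7.00e-03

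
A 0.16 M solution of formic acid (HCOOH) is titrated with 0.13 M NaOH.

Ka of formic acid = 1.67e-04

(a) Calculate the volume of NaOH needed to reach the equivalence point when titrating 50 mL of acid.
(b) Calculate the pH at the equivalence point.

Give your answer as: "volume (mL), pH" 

moles acid = 0.16 × 50/1000 = 0.008 mol; V_base = moles/0.13 × 1000 = 61.5 mL. At equivalence only the conjugate base is present: [A⁻] = 0.008/0.112 = 7.1724e-02 M. Kb = Kw/Ka = 5.99e-11; [OH⁻] = √(Kb × [A⁻]) = 2.0724e-06; pOH = 5.68; pH = 14 - pOH = 8.32.

V = 61.5 mL, pH = 8.32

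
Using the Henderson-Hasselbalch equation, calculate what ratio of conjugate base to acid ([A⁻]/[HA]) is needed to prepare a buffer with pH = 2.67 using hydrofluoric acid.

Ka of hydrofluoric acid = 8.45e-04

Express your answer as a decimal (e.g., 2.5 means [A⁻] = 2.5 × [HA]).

pKa = -log(8.45e-04) = 3.0731. pH = pKa + log([A⁻]/[HA]), so log([A⁻]/[HA]) = pH − pKa = 2.67 − 3.0731 = -0.4031. [A⁻]/[HA] = 10^(-0.4031) = 0.395

[A⁻]/[HA] = 0.395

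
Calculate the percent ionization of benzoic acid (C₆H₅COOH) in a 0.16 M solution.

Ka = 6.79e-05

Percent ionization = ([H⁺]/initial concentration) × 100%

Using Ka equilibrium: x² + Ka×x - Ka×C = 0. Solving: [H⁺] = 3.2623e-03. Percent = (3.2623e-03/0.16) × 100

Percent ionization = 2.04%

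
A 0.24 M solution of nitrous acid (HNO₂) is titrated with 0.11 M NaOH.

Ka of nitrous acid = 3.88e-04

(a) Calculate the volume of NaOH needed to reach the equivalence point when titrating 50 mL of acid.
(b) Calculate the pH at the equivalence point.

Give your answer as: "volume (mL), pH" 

moles acid = 0.24 × 50/1000 = 0.012 mol; V_base = moles/0.11 × 1000 = 109.1 mL. At equivalence only the conjugate base is present: [A⁻] = 0.012/0.159 = 7.5429e-02 M. Kb = Kw/Ka = 2.58e-11; [OH⁻] = √(Kb × [A⁻]) = 1.3943e-06; pOH = 5.86; pH = 14 - pOH = 8.14.

V = 109.1 mL, pH = 8.14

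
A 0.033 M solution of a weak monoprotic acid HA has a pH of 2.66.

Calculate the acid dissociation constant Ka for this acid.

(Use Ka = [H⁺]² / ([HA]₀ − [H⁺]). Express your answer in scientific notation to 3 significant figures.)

[H⁺] = 10^(−pH) = 10^(−2.66) = 2.188e-03 M. For HA ⇌ H⁺ + A⁻, Ka = [H⁺][A⁻]/[HA] = [H⁺]² / ([HA]₀ − [H⁺]) = (2.188e-03)² / (0.033 − 2.188e-03) = 1.55e-04.

K_a = 1.55e-04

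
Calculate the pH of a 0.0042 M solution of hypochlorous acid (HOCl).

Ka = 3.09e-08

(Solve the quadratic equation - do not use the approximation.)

x² + Ka×x - Ka×C = 0. Using quadratic formula: [H⁺] = 1.1377e-05

pH = 4.94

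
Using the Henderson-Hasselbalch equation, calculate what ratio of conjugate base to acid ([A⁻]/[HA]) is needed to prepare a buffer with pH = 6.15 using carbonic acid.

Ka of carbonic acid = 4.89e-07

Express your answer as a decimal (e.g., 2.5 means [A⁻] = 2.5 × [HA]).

pKa = -log(4.89e-07) = 6.3107. pH = pKa + log([A⁻]/[HA]), so log([A⁻]/[HA]) = pH − pKa = 6.15 − 6.3107 = -0.1607. [A⁻]/[HA] = 10^(-0.1607) = 0.691

[A⁻]/[HA] = 0.691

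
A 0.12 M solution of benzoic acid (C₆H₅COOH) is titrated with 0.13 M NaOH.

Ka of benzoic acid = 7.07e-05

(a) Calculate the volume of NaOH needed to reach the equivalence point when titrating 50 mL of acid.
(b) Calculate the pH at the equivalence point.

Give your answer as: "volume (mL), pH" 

moles acid = 0.12 × 50/1000 = 0.006 mol; V_base = moles/0.13 × 1000 = 46.2 mL. At equivalence only the conjugate base is present: [A⁻] = 0.006/0.096 = 6.2400e-02 M. Kb = Kw/Ka = 1.41e-10; [OH⁻] = √(Kb × [A⁻]) = 2.9709e-06; pOH = 5.53; pH = 14 - pOH = 8.47.

V = 46.2 mL, pH = 8.47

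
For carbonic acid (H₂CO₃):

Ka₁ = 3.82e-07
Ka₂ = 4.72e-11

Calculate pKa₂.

pKa₂ = -log(Ka₂) = -log(4.72e-11) = 10.33.

pK_{a2} = 10.33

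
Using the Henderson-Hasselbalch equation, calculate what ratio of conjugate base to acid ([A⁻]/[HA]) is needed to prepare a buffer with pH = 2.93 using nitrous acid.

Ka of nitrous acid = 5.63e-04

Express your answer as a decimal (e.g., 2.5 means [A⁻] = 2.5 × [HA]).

pKa = -log(5.63e-04) = 3.2495. pH = pKa + log([A⁻]/[HA]), so log([A⁻]/[HA]) = pH − pKa = 2.93 − 3.2495 = -0.3195. [A⁻]/[HA] = 10^(-0.3195) = 0.479

[A⁻]/[HA] = 0.479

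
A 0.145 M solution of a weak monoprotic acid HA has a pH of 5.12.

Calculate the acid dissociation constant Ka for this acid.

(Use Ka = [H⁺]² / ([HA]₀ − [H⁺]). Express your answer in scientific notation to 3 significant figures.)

[H⁺] = 10^(−pH) = 10^(−5.12) = 7.586e-06 M. For HA ⇌ H⁺ + A⁻, Ka = [H⁺][A⁻]/[HA] = [H⁺]² / ([HA]₀ − [H⁺]) = (7.586e-06)² / (0.145 − 7.586e-06) = 3.97e-10.

K_a = 3.97e-10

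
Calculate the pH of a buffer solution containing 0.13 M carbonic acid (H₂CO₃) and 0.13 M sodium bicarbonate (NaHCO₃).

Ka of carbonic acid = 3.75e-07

pKa = -log(3.75e-07) = 6.43. pH = pKa + log([A⁻]/[HA]) = 6.43 + log(0.13/0.13)

pH = 6.43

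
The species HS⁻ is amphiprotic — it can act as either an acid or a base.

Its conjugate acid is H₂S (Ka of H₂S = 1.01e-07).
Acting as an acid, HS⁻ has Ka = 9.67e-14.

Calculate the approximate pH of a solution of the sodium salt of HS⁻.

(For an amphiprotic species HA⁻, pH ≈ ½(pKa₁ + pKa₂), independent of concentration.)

pKa₁ = -log(1.01e-07) = 7.00; pKa₂ = -log(9.67e-14) = 13.01. For an amphiprotic species, pH ≈ ½(pKa₁ + pKa₂) = ½(7.00 + 13.01) = 10.01.

pH = 10.01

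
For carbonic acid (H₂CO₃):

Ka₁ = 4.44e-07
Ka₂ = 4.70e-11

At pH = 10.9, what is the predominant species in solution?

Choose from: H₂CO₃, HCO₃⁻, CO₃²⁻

pKa₁ = 6.35, pKa₂ = 10.33. For a polyprotic acid the predominant species crosses at each pKa: below pKa_n the protonated form dominates, above it the deprotonated form does. At pH = 10.9, the predominant species is CO₃²⁻.

CO₃²⁻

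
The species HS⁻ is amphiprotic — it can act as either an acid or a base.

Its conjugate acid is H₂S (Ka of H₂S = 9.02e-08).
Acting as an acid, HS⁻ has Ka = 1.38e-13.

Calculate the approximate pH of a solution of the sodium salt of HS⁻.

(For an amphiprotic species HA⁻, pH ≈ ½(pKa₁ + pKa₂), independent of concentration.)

pKa₁ = -log(9.02e-08) = 7.04; pKa₂ = -log(1.38e-13) = 12.86. For an amphiprotic species, pH ≈ ½(pKa₁ + pKa₂) = ½(7.04 + 12.86) = 9.95.

pH = 9.95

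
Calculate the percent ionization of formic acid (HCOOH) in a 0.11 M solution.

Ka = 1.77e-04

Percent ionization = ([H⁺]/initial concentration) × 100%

Using Ka equilibrium: x² + Ka×x - Ka×C = 0. Solving: [H⁺] = 4.3249e-03. Percent = (4.3249e-03/0.11) × 100

Percent ionization = 3.93%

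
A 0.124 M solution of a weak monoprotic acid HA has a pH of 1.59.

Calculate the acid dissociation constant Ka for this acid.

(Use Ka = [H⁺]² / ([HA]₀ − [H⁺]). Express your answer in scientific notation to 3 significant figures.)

[H⁺] = 10^(−pH) = 10^(−1.59) = 2.570e-02 M. For HA ⇌ H⁺ + A⁻, Ka = [H⁺][A⁻]/[HA] = [H⁺]² / ([HA]₀ − [H⁺]) = (2.570e-02)² / (0.124 − 2.570e-02) = 6.72e-03.

K_a = 6.72e-03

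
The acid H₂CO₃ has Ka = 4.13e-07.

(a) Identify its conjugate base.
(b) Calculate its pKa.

(a) The conjugate base is formed by removing one H⁺ from H₂CO₃, giving HCO₃⁻. (b) pKa = -log(Ka) = -log(4.13e-07) = 6.38.

Conjugate base: HCO₃⁻; pK_a = 6.38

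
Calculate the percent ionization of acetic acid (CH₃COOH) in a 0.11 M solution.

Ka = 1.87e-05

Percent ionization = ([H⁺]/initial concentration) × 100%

Using Ka equilibrium: x² + Ka×x - Ka×C = 0. Solving: [H⁺] = 1.4249e-03. Percent = (1.4249e-03/0.11) × 100

Percent ionization = 1.3%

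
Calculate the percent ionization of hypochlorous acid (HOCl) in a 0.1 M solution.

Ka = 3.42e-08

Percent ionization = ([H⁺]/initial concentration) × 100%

Using Ka equilibrium: x² + Ka×x - Ka×C = 0. Solving: [H⁺] = 5.8464e-05. Percent = (5.8464e-05/0.1) × 100

Percent ionization = 0.0585%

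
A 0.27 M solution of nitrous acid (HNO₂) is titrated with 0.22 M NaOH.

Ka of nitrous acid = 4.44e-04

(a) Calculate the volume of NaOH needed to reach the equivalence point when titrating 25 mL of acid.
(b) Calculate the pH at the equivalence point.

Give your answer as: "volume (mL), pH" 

moles acid = 0.27 × 25/1000 = 0.00675 mol; V_base = moles/0.22 × 1000 = 30.7 mL. At equivalence only the conjugate base is present: [A⁻] = 0.00675/0.056 = 1.2122e-01 M. Kb = Kw/Ka = 2.25e-11; [OH⁻] = √(Kb × [A⁻]) = 1.6524e-06; pOH = 5.78; pH = 14 - pOH = 8.22.

V = 30.7 mL, pH = 8.22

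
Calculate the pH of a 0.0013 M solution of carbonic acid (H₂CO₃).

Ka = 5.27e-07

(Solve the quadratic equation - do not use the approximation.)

x² + Ka×x - Ka×C = 0. Using quadratic formula: [H⁺] = 2.5912e-05

pH = 4.59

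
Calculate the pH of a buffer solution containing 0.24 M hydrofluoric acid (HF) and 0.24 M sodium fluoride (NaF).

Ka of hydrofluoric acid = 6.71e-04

pKa = -log(6.71e-04) = 3.17. pH = pKa + log([A⁻]/[HA]) = 3.17 + log(0.24/0.24)

pH = 3.17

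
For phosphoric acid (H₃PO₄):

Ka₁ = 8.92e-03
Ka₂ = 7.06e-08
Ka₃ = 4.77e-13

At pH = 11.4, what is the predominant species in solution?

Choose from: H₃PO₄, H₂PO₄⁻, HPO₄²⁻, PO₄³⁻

pKa₁ = 2.05, pKa₂ = 7.15, pKa₃ = 12.32. For a polyprotic acid the predominant species crosses at each pKa: below pKa_n the protonated form dominates, above it the deprotonated form does. At pH = 11.4, the predominant species is HPO₄²⁻.

HPO₄²⁻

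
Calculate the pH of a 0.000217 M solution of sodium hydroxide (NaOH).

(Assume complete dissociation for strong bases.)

[OH⁻] = 0.000217 M for strong base. pOH = -log[OH⁻] = 3.66, pH = 14 - pOH

pH = 10.34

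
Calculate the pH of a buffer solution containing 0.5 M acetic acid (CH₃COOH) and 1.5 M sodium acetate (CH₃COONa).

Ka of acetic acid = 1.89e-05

pKa = -log(1.89e-05) = 4.72. pH = pKa + log([A⁻]/[HA]) = 4.72 + log(1.5/0.5)

pH = 5.20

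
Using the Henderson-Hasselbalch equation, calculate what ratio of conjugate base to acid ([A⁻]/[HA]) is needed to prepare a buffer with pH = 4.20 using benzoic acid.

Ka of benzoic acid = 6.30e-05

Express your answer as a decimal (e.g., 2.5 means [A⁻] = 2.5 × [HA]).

pKa = -log(6.30e-05) = 4.2007. pH = pKa + log([A⁻]/[HA]), so log([A⁻]/[HA]) = pH − pKa = 4.20 − 4.2007 = -0.0007. [A⁻]/[HA] = 10^(-0.0007) = 0.998

[A⁻]/[HA] = 0.998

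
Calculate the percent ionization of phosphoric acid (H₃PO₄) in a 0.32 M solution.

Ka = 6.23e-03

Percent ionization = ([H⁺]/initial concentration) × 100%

Using Ka equilibrium: x² + Ka×x - Ka×C = 0. Solving: [H⁺] = 4.1643e-02. Percent = (4.1643e-02/0.32) × 100

Percent ionization = 13%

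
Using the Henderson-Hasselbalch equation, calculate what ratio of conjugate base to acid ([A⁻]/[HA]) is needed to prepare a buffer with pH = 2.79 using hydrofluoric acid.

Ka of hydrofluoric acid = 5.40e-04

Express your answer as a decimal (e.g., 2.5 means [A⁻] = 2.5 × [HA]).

pKa = -log(5.40e-04) = 3.2676. pH = pKa + log([A⁻]/[HA]), so log([A⁻]/[HA]) = pH − pKa = 2.79 − 3.2676 = -0.4776. [A⁻]/[HA] = 10^(-0.4776) = 0.333

[A⁻]/[HA] = 0.333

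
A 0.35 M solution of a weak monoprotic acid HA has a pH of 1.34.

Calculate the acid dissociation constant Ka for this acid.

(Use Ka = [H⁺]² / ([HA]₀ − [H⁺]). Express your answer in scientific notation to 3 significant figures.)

[H⁺] = 10^(−pH) = 10^(−1.34) = 4.571e-02 M. For HA ⇌ H⁺ + A⁻, Ka = [H⁺][A⁻]/[HA] = [H⁺]² / ([HA]₀ − [H⁺]) = (4.571e-02)² / (0.35 − 4.571e-02) = 6.87e-03.

K_a = 6.87e-03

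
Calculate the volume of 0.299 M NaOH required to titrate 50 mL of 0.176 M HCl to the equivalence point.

At equivalence: moles acid = moles base. moles HCl = 0.176 × 50/1000 = 0.0088 mol. V_base = moles / 0.299 × 1000 = 29.4 mL.

V_{base} = 29.4 mL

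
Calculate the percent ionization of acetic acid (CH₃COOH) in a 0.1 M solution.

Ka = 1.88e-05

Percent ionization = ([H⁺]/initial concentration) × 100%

Using Ka equilibrium: x² + Ka×x - Ka×C = 0. Solving: [H⁺] = 1.3618e-03. Percent = (1.3618e-03/0.1) × 100

Percent ionization = 1.36%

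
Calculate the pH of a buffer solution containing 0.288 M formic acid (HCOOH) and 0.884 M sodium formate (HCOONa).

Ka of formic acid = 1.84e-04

pKa = -log(1.84e-04) = 3.74. pH = pKa + log([A⁻]/[HA]) = 3.74 + log(0.884/0.288)

pH = 4.22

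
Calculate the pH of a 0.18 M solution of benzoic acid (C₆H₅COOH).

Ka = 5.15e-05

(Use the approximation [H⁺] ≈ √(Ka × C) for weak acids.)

[H⁺] = √(Ka × C) = √(5.15e-05 × 0.18) = 3.0447e-03. pH = -log(3.0447e-03)

pH = 2.52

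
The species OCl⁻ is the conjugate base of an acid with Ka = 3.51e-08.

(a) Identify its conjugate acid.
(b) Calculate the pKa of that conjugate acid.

(a) The conjugate acid is formed by adding one H⁺ to OCl⁻, giving HOCl. (b) pKa = -log(Ka) = -log(3.51e-08) = 7.45.

Conjugate acid: HOCl; pK_a = 7.45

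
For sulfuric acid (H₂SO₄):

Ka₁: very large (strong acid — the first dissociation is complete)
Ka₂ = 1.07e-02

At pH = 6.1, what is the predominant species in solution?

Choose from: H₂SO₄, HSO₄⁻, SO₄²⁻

The first dissociation is complete, so H₂SO₄ itself is never the predominant species in water; pKa₂ = -log(1.07e-02) = 1.97. For a polyprotic acid the predominant species crosses at each pKa: below pKa_n the protonated form dominates, above it the deprotonated form does. At pH = 6.1, the predominant species is SO₄²⁻.

SO₄²⁻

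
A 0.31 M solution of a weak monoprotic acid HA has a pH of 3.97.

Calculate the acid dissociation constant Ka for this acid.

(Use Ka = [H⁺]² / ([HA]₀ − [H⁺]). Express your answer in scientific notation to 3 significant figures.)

[H⁺] = 10^(−pH) = 10^(−3.97) = 1.072e-04 M. For HA ⇌ H⁺ + A⁻, Ka = [H⁺][A⁻]/[HA] = [H⁺]² / ([HA]₀ − [H⁺]) = (1.072e-04)² / (0.31 − 1.072e-04) = 3.71e-08.

K_a = 3.71e-08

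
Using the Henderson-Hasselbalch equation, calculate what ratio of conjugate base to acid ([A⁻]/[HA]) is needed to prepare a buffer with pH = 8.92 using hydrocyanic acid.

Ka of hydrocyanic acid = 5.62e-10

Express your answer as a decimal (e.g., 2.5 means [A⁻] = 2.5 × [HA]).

pKa = -log(5.62e-10) = 9.2503. pH = pKa + log([A⁻]/[HA]), so log([A⁻]/[HA]) = pH − pKa = 8.92 − 9.2503 = -0.3303. [A⁻]/[HA] = 10^(-0.3303) = 0.467

[A⁻]/[HA] = 0.467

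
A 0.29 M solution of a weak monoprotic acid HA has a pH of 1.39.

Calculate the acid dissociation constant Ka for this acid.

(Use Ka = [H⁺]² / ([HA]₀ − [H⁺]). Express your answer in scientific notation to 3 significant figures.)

[H⁺] = 10^(−pH) = 10^(−1.39) = 4.074e-02 M. For HA ⇌ H⁺ + A⁻, Ka = [H⁺][A⁻]/[HA] = [H⁺]² / ([HA]₀ − [H⁺]) = (4.074e-02)² / (0.29 − 4.074e-02) = 6.66e-03.

K_a = 6.66e-03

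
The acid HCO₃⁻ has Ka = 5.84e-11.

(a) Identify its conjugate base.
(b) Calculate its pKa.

(a) The conjugate base is formed by removing one H⁺ from HCO₃⁻, giving CO₃²⁻. (b) pKa = -log(Ka) = -log(5.84e-11) = 10.23.

Conjugate base: CO₃²⁻; pK_a = 10.23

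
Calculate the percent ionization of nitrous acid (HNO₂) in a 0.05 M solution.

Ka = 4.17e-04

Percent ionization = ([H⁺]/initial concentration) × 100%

Using Ka equilibrium: x² + Ka×x - Ka×C = 0. Solving: [H⁺] = 4.3624e-03. Percent = (4.3624e-03/0.05) × 100

Percent ionization = 8.72%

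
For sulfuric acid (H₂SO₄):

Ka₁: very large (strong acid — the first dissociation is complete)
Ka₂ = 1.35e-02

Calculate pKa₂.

pKa₂ = -log(Ka₂) = -log(1.35e-02) = 1.87.

pK_{a2} = 1.87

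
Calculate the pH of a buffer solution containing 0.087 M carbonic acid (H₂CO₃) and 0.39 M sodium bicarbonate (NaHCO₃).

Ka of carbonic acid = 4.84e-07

pKa = -log(4.84e-07) = 6.32. pH = pKa + log([A⁻]/[HA]) = 6.32 + log(0.39/0.087)

pH = 6.97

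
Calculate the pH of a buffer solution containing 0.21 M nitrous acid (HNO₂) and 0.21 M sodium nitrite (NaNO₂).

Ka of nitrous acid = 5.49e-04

pKa = -log(5.49e-04) = 3.26. pH = pKa + log([A⁻]/[HA]) = 3.26 + log(0.21/0.21)

pH = 3.26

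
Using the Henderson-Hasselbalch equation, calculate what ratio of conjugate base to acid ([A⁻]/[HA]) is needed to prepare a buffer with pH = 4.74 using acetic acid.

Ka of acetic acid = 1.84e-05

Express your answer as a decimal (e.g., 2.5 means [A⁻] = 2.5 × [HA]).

pKa = -log(1.84e-05) = 4.7352. pH = pKa + log([A⁻]/[HA]), so log([A⁻]/[HA]) = pH − pKa = 4.74 − 4.7352 = 0.0048. [A⁻]/[HA] = 10^(0.0048) = 1.01

[A⁻]/[HA] = 1.01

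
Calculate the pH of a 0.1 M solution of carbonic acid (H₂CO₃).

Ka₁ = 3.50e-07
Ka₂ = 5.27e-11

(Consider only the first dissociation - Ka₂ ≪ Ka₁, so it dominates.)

First dissociation dominates. From Ka₁ = [H⁺][HA⁻]/[H₂A], x² + Ka₁·x − Ka₁·C = 0 with C = 0.1 M and Ka₁ = 3.50e-07. Solving: [H⁺] = (−Ka₁ + √(Ka₁² + 4·Ka₁·C)) / 2 = 1.8691e-04 M. pH = -log(1.8691e-04) = 3.73.

pH = 3.73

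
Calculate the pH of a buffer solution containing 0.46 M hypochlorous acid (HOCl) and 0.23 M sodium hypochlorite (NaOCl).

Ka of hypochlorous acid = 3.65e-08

pKa = -log(3.65e-08) = 7.44. pH = pKa + log([A⁻]/[HA]) = 7.44 + log(0.23/0.46)

pH = 7.14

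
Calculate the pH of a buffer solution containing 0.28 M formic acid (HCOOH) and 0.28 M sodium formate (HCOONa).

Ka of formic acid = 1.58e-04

pKa = -log(1.58e-04) = 3.80. pH = pKa + log([A⁻]/[HA]) = 3.80 + log(0.28/0.28)

pH = 3.80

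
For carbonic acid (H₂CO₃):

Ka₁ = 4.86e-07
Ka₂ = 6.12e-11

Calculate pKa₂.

pKa₂ = -log(Ka₂) = -log(6.12e-11) = 10.21.

pK_{a2} = 10.21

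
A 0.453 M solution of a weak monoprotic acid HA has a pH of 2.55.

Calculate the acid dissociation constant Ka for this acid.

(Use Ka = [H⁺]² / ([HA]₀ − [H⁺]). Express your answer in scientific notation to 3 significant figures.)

[H⁺] = 10^(−pH) = 10^(−2.55) = 2.818e-03 M. For HA ⇌ H⁺ + A⁻, Ka = [H⁺][A⁻]/[HA] = [H⁺]² / ([HA]₀ − [H⁺]) = (2.818e-03)² / (0.453 − 2.818e-03) = 1.76e-05.

K_a = 1.76e-05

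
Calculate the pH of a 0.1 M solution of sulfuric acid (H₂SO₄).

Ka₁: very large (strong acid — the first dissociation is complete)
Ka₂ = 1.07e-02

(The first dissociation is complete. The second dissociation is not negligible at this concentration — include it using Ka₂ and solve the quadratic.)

First dissociation is complete: [H⁺]₀ = [HSO₄⁻]₀ = C = 0.1 M. Second dissociation HSO₄⁻ ⇌ H⁺ + SO₄²⁻: let x = [SO₄²⁻]. Ka₂ = (C + x)·x / (C − x) = 1.07e-02 → x² + (C + Ka₂)·x − Ka₂·C = 0 → x² + 0.11070·x − 1.070e-03 = 0. x = (−0.11070 + √(0.11070² + 4 × 1.070e-03)) / 2 = 8.9433e-03 M. [H⁺] = C + x = 0.1 + 8.9433e-03 = 1.0894e-01 M. pH = -log(1.0894e-01) = 0.96.

pH = 0.96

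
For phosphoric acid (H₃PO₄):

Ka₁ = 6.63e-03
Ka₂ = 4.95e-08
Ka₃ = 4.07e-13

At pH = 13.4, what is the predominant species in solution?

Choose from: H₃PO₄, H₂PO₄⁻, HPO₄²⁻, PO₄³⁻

pKa₁ = 2.18, pKa₂ = 7.31, pKa₃ = 12.39. For a polyprotic acid the predominant species crosses at each pKa: below pKa_n the protonated form dominates, above it the deprotonated form does. At pH = 13.4, the predominant species is PO₄³⁻.

PO₄³⁻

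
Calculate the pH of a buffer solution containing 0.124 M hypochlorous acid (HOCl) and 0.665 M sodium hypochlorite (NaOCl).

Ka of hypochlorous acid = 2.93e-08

pKa = -log(2.93e-08) = 7.53. pH = pKa + log([A⁻]/[HA]) = 7.53 + log(0.665/0.124)

pH = 8.26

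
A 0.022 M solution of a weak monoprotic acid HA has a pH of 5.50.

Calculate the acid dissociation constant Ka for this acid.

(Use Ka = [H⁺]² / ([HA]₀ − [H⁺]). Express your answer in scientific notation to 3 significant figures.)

[H⁺] = 10^(−pH) = 10^(−5.50) = 3.162e-06 M. For HA ⇌ H⁺ + A⁻, Ka = [H⁺][A⁻]/[HA] = [H⁺]² / ([HA]₀ − [H⁺]) = (3.162e-06)² / (0.022 − 3.162e-06) = 4.55e-10.

K_a = 4.55e-10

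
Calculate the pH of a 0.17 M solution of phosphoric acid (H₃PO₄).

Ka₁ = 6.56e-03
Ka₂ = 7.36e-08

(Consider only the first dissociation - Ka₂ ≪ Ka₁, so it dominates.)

First dissociation dominates. From Ka₁ = [H⁺][HA⁻]/[H₂A], x² + Ka₁·x − Ka₁·C = 0 with C = 0.17 M and Ka₁ = 6.56e-03. Solving: [H⁺] = (−Ka₁ + √(Ka₁² + 4·Ka₁·C)) / 2 = 3.0275e-02 M. pH = -log(3.0275e-02) = 1.52.

pH = 1.52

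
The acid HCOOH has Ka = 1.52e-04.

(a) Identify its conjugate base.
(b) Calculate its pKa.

(a) The conjugate base is formed by removing one H⁺ from HCOOH, giving HCOO⁻. (b) pKa = -log(Ka) = -log(1.52e-04) = 3.82.

Conjugate base: HCOO⁻; pK_a = 3.82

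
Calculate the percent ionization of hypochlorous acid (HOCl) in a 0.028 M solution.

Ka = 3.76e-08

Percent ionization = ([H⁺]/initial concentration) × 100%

Using Ka equilibrium: x² + Ka×x - Ka×C = 0. Solving: [H⁺] = 3.2428e-05. Percent = (3.2428e-05/0.028) × 100

Percent ionization = 0.116%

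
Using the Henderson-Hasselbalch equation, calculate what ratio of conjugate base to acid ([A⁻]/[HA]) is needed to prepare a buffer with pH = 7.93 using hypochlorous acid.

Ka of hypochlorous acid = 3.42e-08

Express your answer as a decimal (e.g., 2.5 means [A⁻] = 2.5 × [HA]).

pKa = -log(3.42e-08) = 7.4660. pH = pKa + log([A⁻]/[HA]), so log([A⁻]/[HA]) = pH − pKa = 7.93 − 7.4660 = 0.4640. [A⁻]/[HA] = 10^(0.4640) = 2.91

[A⁻]/[HA] = 2.91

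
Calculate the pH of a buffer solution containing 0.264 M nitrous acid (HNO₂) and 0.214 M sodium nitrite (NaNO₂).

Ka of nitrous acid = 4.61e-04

pKa = -log(4.61e-04) = 3.34. pH = pKa + log([A⁻]/[HA]) = 3.34 + log(0.214/0.264)

pH = 3.25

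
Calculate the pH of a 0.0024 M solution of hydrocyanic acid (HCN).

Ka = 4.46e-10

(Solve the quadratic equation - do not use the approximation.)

x² + Ka×x - Ka×C = 0. Using quadratic formula: [H⁺] = 1.0344e-06

pH = 5.99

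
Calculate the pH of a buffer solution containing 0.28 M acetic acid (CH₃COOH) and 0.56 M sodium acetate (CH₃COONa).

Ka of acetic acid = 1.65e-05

pKa = -log(1.65e-05) = 4.78. pH = pKa + log([A⁻]/[HA]) = 4.78 + log(0.56/0.28)

pH = 5.08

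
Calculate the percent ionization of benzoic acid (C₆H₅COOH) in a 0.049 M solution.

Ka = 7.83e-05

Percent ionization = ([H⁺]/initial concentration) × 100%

Using Ka equilibrium: x² + Ka×x - Ka×C = 0. Solving: [H⁺] = 1.9200e-03. Percent = (1.9200e-03/0.049) × 100

Percent ionization = 3.92%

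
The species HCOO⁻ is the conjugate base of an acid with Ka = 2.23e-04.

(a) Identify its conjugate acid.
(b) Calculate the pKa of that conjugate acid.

(a) The conjugate acid is formed by adding one H⁺ to HCOO⁻, giving HCOOH. (b) pKa = -log(Ka) = -log(2.23e-04) = 3.65.

Conjugate acid: HCOOH; pK_a = 3.65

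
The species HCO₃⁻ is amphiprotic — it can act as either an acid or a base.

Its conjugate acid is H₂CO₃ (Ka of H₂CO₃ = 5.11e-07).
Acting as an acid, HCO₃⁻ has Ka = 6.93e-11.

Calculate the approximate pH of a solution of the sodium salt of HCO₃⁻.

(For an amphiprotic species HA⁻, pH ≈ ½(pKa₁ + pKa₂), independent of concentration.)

pKa₁ = -log(5.11e-07) = 6.29; pKa₂ = -log(6.93e-11) = 10.16. For an amphiprotic species, pH ≈ ½(pKa₁ + pKa₂) = ½(6.29 + 10.16) = 8.23.

pH = 8.23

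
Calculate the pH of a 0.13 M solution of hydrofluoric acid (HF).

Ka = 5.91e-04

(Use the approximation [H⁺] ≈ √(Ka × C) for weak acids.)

[H⁺] = √(Ka × C) = √(5.91e-04 × 0.13) = 8.7653e-03. pH = -log(8.7653e-03)

pH = 2.06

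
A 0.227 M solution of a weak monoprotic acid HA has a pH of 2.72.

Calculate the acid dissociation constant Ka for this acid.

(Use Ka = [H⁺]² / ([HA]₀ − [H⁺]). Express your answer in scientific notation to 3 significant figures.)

[H⁺] = 10^(−pH) = 10^(−2.72) = 1.905e-03 M. For HA ⇌ H⁺ + A⁻, Ka = [H⁺][A⁻]/[HA] = [H⁺]² / ([HA]₀ − [H⁺]) = (1.905e-03)² / (0.227 − 1.905e-03) = 1.61e-05.

K_a = 1.61e-05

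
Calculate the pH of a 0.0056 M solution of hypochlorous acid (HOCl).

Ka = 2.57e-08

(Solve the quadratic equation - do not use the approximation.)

x² + Ka×x - Ka×C = 0. Using quadratic formula: [H⁺] = 1.1984e-05

pH = 4.92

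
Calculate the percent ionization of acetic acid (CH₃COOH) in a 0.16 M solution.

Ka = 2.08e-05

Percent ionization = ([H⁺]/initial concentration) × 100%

Using Ka equilibrium: x² + Ka×x - Ka×C = 0. Solving: [H⁺] = 1.8139e-03. Percent = (1.8139e-03/0.16) × 100

Percent ionization = 1.13%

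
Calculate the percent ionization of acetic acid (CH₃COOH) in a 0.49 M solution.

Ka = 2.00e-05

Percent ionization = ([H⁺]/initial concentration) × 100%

Using Ka equilibrium: x² + Ka×x - Ka×C = 0. Solving: [H⁺] = 3.1205e-03. Percent = (3.1205e-03/0.49) × 100

Percent ionization = 0.637%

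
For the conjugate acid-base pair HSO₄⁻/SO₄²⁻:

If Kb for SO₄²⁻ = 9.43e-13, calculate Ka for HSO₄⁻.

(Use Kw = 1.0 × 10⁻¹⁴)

For a conjugate pair Ka × Kb = Kw, so Ka = Kw/Kb = 1.0 × 10⁻¹⁴ / 9.43e-13 = 1.06e-02.

K_a = 1.06e-02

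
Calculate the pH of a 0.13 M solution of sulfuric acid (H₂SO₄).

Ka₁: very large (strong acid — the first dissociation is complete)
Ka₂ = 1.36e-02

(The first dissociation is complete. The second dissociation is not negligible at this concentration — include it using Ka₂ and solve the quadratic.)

First dissociation is complete: [H⁺]₀ = [HSO₄⁻]₀ = C = 0.13 M. Second dissociation HSO₄⁻ ⇌ H⁺ + SO₄²⁻: let x = [SO₄²⁻]. Ka₂ = (C + x)·x / (C − x) = 1.36e-02 → x² + (C + Ka₂)·x − Ka₂·C = 0 → x² + 0.14360·x − 1.768e-03 = 0. x = (−0.14360 + √(0.14360² + 4 × 1.768e-03)) / 2 = 1.1406e-02 M. [H⁺] = C + x = 0.13 + 1.1406e-02 = 1.4141e-01 M. pH = -log(1.4141e-01) = 0.85.

pH = 0.85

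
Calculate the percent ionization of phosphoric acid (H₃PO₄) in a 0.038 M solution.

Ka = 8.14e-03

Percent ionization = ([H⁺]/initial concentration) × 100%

Using Ka equilibrium: x² + Ka×x - Ka×C = 0. Solving: [H⁺] = 1.3982e-02. Percent = (1.3982e-02/0.038) × 100

Percent ionization = 36.8%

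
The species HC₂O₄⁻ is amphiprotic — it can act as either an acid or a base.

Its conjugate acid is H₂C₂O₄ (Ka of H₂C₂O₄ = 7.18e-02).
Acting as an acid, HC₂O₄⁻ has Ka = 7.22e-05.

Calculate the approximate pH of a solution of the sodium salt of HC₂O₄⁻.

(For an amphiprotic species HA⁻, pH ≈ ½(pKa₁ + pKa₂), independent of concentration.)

pKa₁ = -log(7.18e-02) = 1.14; pKa₂ = -log(7.22e-05) = 4.14. For an amphiprotic species, pH ≈ ½(pKa₁ + pKa₂) = ½(1.14 + 4.14) = 2.64.

pH = 2.64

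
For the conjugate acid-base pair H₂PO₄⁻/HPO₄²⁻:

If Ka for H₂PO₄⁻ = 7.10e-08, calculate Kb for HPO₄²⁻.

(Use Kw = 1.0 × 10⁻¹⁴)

For a conjugate pair Ka × Kb = Kw, so Kb = Kw/Ka = 1.0 × 10⁻¹⁴ / 7.10e-08 = 1.41e-07.

K_b = 1.41e-07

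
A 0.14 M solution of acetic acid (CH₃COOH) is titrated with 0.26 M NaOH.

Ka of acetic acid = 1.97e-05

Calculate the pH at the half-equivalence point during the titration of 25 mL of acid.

At half-equivalence [HA] = [A⁻], so Henderson-Hasselbalch gives pH = pKa = -log(1.97e-05) = 4.71.

pH = pKa = 4.71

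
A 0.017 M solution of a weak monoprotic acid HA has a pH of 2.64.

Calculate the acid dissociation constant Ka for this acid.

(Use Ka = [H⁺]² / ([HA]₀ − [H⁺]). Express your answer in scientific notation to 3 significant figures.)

[H⁺] = 10^(−pH) = 10^(−2.64) = 2.291e-03 M. For HA ⇌ H⁺ + A⁻, Ka = [H⁺][A⁻]/[HA] = [H⁺]² / ([HA]₀ − [H⁺]) = (2.291e-03)² / (0.017 − 2.291e-03) = 3.57e-04.

K_a = 3.57e-04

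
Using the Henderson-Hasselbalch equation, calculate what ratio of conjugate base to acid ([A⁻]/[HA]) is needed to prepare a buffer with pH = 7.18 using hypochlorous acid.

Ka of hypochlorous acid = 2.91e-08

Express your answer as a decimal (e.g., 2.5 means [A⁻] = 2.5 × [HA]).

pKa = -log(2.91e-08) = 7.5361. pH = pKa + log([A⁻]/[HA]), so log([A⁻]/[HA]) = pH − pKa = 7.18 − 7.5361 = -0.3561. [A⁻]/[HA] = 10^(-0.3561) = 0.440

[A⁻]/[HA] = 0.440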